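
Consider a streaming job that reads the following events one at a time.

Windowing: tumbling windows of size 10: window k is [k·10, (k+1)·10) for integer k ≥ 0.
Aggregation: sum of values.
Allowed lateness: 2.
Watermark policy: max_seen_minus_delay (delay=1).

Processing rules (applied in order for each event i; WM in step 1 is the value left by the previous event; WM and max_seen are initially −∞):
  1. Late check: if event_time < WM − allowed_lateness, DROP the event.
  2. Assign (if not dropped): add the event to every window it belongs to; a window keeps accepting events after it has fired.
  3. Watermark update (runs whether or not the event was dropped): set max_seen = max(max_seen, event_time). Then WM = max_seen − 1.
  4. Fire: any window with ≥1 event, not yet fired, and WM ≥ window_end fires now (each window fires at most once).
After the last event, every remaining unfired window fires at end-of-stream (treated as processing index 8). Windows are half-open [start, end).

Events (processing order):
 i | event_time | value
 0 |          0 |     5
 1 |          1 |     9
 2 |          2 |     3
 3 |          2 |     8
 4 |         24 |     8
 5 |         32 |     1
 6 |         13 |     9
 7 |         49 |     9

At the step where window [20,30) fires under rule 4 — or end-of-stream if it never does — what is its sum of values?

i=0 t=0 v=5: → [0,10); WM=-1
i=1 t=1 v=9: → [0,10); WM=0
i=2 t=2 v=3: → [0,10); WM=1
i=3 t=2 v=8: → [0,10); WM=1
i=4 t=24 v=8: → [20,30); WM=23; [0,10) fires=25
i=5 t=32 v=1: → [30,40); WM=31; [20,30) fires=8
i=6 t=13 v=9: DROP (t<31-2); WM=31
i=7 t=49 v=9: → [40,50); WM=48; [30,40) fires=1

8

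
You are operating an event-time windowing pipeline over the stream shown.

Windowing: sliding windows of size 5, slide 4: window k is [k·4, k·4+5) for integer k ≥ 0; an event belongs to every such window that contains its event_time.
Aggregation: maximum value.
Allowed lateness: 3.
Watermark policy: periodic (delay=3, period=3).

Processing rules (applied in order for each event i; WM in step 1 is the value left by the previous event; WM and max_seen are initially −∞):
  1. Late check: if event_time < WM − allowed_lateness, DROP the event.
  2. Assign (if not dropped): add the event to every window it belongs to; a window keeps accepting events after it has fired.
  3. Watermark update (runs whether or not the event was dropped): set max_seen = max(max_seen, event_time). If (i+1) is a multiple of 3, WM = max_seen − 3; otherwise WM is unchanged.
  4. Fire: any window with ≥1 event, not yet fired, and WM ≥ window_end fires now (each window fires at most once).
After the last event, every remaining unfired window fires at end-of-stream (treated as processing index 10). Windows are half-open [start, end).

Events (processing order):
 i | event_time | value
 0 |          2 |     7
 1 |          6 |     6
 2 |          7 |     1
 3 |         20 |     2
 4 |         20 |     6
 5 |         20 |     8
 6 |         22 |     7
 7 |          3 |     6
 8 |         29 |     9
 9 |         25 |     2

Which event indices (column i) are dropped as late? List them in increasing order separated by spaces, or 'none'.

7

i=0 t=2 v=7: → [0,5); WM=−∞
i=1 t=6 v=6: → [4,9); WM=−∞
i=2 t=7 v=1: → [4,9); WM=4
i=3 t=20 v=2: → [20,25),[16,21); WM=4
i=4 t=20 v=6: → [20,25),[16,21); WM=4
i=5 t=20 v=8: → [20,25),[16,21); WM=17; [0,5) fires=7 [4,9) fires=6
i=6 t=22 v=7: → [20,25); WM=17
i=7 t=3 v=6: DROP (t<17-3); WM=17
i=8 t=29 v=9: → [28,33); WM=26; [16,21) fires=8 [20,25) fires=8
i=9 t=25 v=2: → [24,29); WM=26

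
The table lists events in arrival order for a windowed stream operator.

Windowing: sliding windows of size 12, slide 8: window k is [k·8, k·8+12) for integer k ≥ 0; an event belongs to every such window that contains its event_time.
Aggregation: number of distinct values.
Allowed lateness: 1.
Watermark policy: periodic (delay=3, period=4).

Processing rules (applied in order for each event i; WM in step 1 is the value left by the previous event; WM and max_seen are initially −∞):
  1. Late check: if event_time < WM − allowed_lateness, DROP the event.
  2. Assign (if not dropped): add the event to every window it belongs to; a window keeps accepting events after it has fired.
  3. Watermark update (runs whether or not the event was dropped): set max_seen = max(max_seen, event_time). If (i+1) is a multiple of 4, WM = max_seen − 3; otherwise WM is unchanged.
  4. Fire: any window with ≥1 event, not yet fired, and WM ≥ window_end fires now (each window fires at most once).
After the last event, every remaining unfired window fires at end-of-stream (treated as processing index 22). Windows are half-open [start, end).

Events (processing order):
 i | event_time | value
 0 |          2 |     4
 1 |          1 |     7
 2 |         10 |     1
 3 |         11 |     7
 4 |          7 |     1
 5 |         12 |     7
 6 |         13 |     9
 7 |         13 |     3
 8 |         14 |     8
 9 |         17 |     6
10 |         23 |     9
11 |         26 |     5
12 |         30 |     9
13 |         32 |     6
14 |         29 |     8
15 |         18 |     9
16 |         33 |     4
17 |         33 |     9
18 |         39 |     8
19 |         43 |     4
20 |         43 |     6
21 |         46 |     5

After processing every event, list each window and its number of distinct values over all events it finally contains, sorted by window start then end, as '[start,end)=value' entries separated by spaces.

i=0 t=2 v=4: → [0,12); WM=−∞
i=1 t=1 v=7: → [0,12); WM=−∞
i=2 t=10 v=1: → [8,20),[0,12); WM=−∞
i=3 t=11 v=7: → [8,20),[0,12); WM=8
i=4 t=7 v=1: → [0,12); WM=8
i=5 t=12 v=7: → [8,20); WM=8
i=6 t=13 v=9: → [8,20); WM=8
i=7 t=13 v=3: → [8,20); WM=10
i=8 t=14 v=8: → [8,20); WM=10
i=9 t=17 v=6: → [16,28),[8,20); WM=10
i=10 t=23 v=9: → [16,28); WM=10
i=11 t=26 v=5: → [24,36),[16,28); WM=23; [0,12) fires=3 [8,20) fires=6
i=12 t=30 v=9: → [24,36); WM=23
i=13 t=32 v=6: → [32,44),[24,36); WM=23
i=14 t=29 v=8: → [24,36); WM=23
i=15 t=18 v=9: DROP (t<23-1); WM=29; [16,28) fires=3
i=16 t=33 v=4: → [32,44),[24,36); WM=29
i=17 t=33 v=9: → [32,44),[24,36); WM=29
i=18 t=39 v=8: → [32,44); WM=29
i=19 t=43 v=4: → [40,52),[32,44); WM=40; [24,36) fires=5
i=20 t=43 v=6: → [40,52),[32,44); WM=40
i=21 t=46 v=5: → [40,52); WM=40

[0,12)=3 [8,20)=6 [16,28)=3 [24,36)=5 [32,44)=4 [40,52)=3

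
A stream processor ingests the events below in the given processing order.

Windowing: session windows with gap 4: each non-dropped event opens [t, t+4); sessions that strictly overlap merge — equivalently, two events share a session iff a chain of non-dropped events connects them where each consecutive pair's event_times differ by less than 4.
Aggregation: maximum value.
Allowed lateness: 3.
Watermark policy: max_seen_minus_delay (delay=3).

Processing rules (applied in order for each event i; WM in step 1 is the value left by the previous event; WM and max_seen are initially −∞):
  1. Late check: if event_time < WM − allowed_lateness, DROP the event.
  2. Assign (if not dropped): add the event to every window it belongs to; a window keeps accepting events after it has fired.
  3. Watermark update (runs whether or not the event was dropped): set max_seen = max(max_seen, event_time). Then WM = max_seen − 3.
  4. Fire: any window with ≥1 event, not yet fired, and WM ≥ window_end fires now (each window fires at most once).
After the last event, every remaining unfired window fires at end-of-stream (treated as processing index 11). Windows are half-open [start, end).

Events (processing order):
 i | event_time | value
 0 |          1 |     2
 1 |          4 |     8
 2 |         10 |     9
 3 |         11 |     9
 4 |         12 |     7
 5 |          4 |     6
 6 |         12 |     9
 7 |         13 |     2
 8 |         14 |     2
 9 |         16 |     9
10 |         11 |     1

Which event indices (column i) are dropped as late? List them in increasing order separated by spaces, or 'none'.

5

i=0 t=1 v=2: → [1,5); WM=-2
i=1 t=4 v=8: → [1,8); WM=1
i=2 t=10 v=9: → [10,14); WM=7
i=3 t=11 v=9: → [10,15); WM=8
i=4 t=12 v=7: → [10,16); WM=9
i=5 t=4 v=6: DROP (t<9-3); WM=9
i=6 t=12 v=9: → [10,16); WM=9
i=7 t=13 v=2: → [10,17); WM=10
i=8 t=14 v=2: → [10,18); WM=11
i=9 t=16 v=9: → [10,20); WM=13
i=10 t=11 v=1: → [10,20); WM=13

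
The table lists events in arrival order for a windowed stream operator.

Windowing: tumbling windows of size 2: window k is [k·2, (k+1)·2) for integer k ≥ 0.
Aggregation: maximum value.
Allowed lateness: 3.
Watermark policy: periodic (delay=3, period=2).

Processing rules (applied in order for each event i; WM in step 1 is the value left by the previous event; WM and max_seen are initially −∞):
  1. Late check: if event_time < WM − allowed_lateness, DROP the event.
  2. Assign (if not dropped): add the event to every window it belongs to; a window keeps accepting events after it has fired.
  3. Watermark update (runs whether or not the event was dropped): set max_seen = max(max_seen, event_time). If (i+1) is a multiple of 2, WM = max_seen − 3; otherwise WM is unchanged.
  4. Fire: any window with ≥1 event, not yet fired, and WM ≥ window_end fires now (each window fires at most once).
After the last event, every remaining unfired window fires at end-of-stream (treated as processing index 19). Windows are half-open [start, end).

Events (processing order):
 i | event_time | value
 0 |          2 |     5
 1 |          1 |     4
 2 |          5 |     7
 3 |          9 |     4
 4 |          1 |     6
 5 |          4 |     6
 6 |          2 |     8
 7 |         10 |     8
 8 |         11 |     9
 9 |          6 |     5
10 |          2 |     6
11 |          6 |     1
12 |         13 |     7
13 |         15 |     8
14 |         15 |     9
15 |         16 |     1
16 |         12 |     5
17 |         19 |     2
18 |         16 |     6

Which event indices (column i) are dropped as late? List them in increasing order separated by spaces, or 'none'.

i=0 t=2 v=5: → [2,4); WM=−∞
i=1 t=1 v=4: → [0,2); WM=-1
i=2 t=5 v=7: → [4,6); WM=-1
i=3 t=9 v=4: → [8,10); WM=6; [0,2) fires=4 [2,4) fires=5 [4,6) fires=7
i=4 t=1 v=6: DROP (t<6-3); WM=6
i=5 t=4 v=6: → [4,6); WM=6
i=6 t=2 v=8: DROP (t<6-3); WM=6
i=7 t=10 v=8: → [10,12); WM=7
i=8 t=11 v=9: → [10,12); WM=7
i=9 t=6 v=5: → [6,8); WM=8; [6,8) fires=5
i=10 t=2 v=6: DROP (t<8-3); WM=8
i=11 t=6 v=1: → [6,8); WM=8
i=12 t=13 v=7: → [12,14); WM=8
i=13 t=15 v=8: → [14,16); WM=12; [8,10) fires=4 [10,12) fires=9
i=14 t=15 v=9: → [14,16); WM=12
i=15 t=16 v=1: → [16,18); WM=13
i=16 t=12 v=5: → [12,14); WM=13
i=17 t=19 v=2: → [18,20); WM=16; [12,14) fires=7 [14,16) fires=9
i=18 t=16 v=6: → [16,18); WM=16

4 6 10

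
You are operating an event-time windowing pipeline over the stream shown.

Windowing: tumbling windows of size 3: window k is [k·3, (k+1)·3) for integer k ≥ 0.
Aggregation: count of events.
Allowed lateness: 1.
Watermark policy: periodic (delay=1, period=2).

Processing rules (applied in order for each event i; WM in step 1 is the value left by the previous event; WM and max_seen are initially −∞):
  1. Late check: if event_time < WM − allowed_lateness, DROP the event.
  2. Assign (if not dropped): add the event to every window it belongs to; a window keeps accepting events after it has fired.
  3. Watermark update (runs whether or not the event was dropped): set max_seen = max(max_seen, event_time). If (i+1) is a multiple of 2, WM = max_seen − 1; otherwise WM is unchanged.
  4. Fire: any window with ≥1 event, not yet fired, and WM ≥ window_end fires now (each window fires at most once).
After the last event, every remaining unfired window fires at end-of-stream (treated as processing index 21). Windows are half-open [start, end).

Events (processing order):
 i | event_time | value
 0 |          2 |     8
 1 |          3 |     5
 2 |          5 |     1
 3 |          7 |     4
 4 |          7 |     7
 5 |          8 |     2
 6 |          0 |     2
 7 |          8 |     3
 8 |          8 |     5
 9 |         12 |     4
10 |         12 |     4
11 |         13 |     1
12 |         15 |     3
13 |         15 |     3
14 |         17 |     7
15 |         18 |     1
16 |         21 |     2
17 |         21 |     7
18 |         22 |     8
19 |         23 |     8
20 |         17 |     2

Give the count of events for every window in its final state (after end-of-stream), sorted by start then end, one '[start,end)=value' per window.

[0,3)=1 [3,6)=2 [6,9)=5 [12,15)=3 [15,18)=3 [18,21)=1 [21,24)=4

i=0 t=2 v=8: → [0,3); WM=−∞
i=1 t=3 v=5: → [3,6); WM=2
i=2 t=5 v=1: → [3,6); WM=2
i=3 t=7 v=4: → [6,9); WM=6; [0,3) fires=1 [3,6) fires=2
i=4 t=7 v=7: → [6,9); WM=6
i=5 t=8 v=2: → [6,9); WM=7
i=6 t=0 v=2: DROP (t<7-1); WM=7
i=7 t=8 v=3: → [6,9); WM=7
i=8 t=8 v=5: → [6,9); WM=7
i=9 t=12 v=4: → [12,15); WM=11; [6,9) fires=5
i=10 t=12 v=4: → [12,15); WM=11
i=11 t=13 v=1: → [12,15); WM=12
i=12 t=15 v=3: → [15,18); WM=12
i=13 t=15 v=3: → [15,18); WM=14
i=14 t=17 v=7: → [15,18); WM=14
i=15 t=18 v=1: → [18,21); WM=17; [12,15) fires=3
i=16 t=21 v=2: → [21,24); WM=17
i=17 t=21 v=7: → [21,24); WM=20; [15,18) fires=3
i=18 t=22 v=8: → [21,24); WM=20
i=19 t=23 v=8: → [21,24); WM=22; [18,21) fires=1
i=20 t=17 v=2: DROP (t<22-1); WM=22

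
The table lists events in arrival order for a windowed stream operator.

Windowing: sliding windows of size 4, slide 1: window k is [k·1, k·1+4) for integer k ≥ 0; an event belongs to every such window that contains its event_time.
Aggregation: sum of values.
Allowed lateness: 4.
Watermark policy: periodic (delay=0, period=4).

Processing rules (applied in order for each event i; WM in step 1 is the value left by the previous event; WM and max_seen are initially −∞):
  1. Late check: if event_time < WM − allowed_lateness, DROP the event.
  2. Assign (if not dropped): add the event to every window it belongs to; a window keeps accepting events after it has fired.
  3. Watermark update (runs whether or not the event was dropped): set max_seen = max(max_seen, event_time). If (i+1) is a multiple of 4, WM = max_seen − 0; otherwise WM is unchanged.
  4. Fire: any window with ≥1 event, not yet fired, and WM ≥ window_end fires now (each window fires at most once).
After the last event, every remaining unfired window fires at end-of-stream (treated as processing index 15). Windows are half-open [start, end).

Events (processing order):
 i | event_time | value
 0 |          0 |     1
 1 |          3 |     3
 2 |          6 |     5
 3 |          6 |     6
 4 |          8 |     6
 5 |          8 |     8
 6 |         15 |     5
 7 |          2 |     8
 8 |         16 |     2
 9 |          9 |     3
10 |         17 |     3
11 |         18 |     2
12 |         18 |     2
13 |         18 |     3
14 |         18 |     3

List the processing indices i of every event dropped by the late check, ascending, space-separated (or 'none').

9

i=0 t=0 v=1: → [0,4); WM=−∞
i=1 t=3 v=3: → [3,7),[2,6),[1,5),[0,4); WM=−∞
i=2 t=6 v=5: → [6,10),[5,9),[4,8),[3,7); WM=−∞
i=3 t=6 v=6: → [6,10),[5,9),[4,8),[3,7); WM=6; [0,4) fires=4 [1,5) fires=3 [2,6) fires=3
i=4 t=8 v=6: → [8,12),[7,11),[6,10),[5,9); WM=6
i=5 t=8 v=8: → [8,12),[7,11),[6,10),[5,9); WM=6
i=6 t=15 v=5: → [15,19),[14,18),[13,17),[12,16); WM=6
i=7 t=2 v=8: → [2,6),[1,5),[0,4); WM=15; [3,7) fires=14 [4,8) fires=11 [5,9) fires=25 [6,10) fires=25 [7,11) fires=14 [8,12) fires=14
i=8 t=16 v=2: → [16,20),[15,19),[14,18),[13,17); WM=15
i=9 t=9 v=3: DROP (t<15-4); WM=15
i=10 t=17 v=3: → [17,21),[16,20),[15,19),[14,18); WM=15
i=11 t=18 v=2: → [18,22),[17,21),[16,20),[15,19); WM=18; [12,16) fires=5 [13,17) fires=7 [14,18) fires=10
i=12 t=18 v=2: → [18,22),[17,21),[16,20),[15,19); WM=18
i=13 t=18 v=3: → [18,22),[17,21),[16,20),[15,19); WM=18
i=14 t=18 v=3: → [18,22),[17,21),[16,20),[15,19); WM=18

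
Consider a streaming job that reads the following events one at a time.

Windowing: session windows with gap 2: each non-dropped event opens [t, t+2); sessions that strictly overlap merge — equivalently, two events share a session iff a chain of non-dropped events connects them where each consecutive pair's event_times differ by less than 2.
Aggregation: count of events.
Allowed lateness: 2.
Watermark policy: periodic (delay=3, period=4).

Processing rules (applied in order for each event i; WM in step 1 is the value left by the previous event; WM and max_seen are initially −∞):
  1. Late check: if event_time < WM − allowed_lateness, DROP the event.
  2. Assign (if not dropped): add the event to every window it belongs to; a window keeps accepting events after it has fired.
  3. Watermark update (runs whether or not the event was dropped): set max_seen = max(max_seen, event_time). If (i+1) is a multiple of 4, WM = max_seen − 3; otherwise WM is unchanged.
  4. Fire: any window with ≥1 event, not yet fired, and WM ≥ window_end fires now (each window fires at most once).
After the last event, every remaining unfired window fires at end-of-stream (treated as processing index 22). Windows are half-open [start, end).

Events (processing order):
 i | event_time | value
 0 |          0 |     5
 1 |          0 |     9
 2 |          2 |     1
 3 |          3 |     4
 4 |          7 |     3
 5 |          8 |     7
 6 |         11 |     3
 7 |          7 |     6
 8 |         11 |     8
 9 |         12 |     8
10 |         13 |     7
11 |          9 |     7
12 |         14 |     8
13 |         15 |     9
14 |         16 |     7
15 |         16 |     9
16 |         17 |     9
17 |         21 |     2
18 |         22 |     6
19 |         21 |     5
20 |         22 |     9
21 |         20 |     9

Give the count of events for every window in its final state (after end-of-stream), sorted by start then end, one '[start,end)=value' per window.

[0,2)=2 [2,5)=2 [7,11)=4 [11,19)=9 [20,24)=5

i=0 t=0 v=5: → [0,2); WM=−∞
i=1 t=0 v=9: → [0,2); WM=−∞
i=2 t=2 v=1: → [2,4); WM=−∞
i=3 t=3 v=4: → [2,5); WM=0
i=4 t=7 v=3: → [7,9); WM=0
i=5 t=8 v=7: → [7,10); WM=0
i=6 t=11 v=3: → [11,13); WM=0
i=7 t=7 v=6: → [7,10); WM=8
i=8 t=11 v=8: → [11,13); WM=8
i=9 t=12 v=8: → [11,14); WM=8
i=10 t=13 v=7: → [11,15); WM=8
i=11 t=9 v=7: → [7,11); WM=10
i=12 t=14 v=8: → [11,16); WM=10
i=13 t=15 v=9: → [11,17); WM=10
i=14 t=16 v=7: → [11,18); WM=10
i=15 t=16 v=9: → [11,18); WM=13
i=16 t=17 v=9: → [11,19); WM=13
i=17 t=21 v=2: → [21,23); WM=13
i=18 t=22 v=6: → [21,24); WM=13
i=19 t=21 v=5: → [21,24); WM=19
i=20 t=22 v=9: → [21,24); WM=19
i=21 t=20 v=9: → [20,24); WM=19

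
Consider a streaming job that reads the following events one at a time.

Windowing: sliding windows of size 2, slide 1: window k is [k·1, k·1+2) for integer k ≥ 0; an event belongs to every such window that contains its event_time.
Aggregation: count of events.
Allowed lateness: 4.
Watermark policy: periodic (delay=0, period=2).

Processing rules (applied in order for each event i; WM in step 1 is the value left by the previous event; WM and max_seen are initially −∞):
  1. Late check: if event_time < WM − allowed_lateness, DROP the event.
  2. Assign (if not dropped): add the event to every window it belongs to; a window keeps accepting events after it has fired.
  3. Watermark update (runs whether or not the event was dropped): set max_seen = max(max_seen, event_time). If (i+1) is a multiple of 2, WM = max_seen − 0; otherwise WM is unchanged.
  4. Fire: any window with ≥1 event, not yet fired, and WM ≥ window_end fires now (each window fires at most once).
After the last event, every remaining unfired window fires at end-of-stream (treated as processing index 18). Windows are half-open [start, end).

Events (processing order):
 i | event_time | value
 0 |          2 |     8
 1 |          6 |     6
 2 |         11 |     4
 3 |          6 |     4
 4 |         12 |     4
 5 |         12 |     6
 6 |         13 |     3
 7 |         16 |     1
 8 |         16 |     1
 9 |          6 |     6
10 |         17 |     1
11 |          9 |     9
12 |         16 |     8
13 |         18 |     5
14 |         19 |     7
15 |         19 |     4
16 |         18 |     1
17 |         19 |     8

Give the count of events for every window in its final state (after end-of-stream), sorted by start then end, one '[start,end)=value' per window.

i=0 t=2 v=8: → [2,4),[1,3); WM=−∞
i=1 t=6 v=6: → [6,8),[5,7); WM=6; [1,3) fires=1 [2,4) fires=1
i=2 t=11 v=4: → [11,13),[10,12); WM=6
i=3 t=6 v=4: → [6,8),[5,7); WM=11; [5,7) fires=2 [6,8) fires=2
i=4 t=12 v=4: → [12,14),[11,13); WM=11
i=5 t=12 v=6: → [12,14),[11,13); WM=12; [10,12) fires=1
i=6 t=13 v=3: → [13,15),[12,14); WM=12
i=7 t=16 v=1: → [16,18),[15,17); WM=16; [11,13) fires=3 [12,14) fires=3 [13,15) fires=1
i=8 t=16 v=1: → [16,18),[15,17); WM=16
i=9 t=6 v=6: DROP (t<16-4); WM=16
i=10 t=17 v=1: → [17,19),[16,18); WM=16
i=11 t=9 v=9: DROP (t<16-4); WM=17; [15,17) fires=2
i=12 t=16 v=8: → [16,18),[15,17); WM=17
i=13 t=18 v=5: → [18,20),[17,19); WM=18; [16,18) fires=4
i=14 t=19 v=7: → [19,21),[18,20); WM=18
i=15 t=19 v=4: → [19,21),[18,20); WM=19; [17,19) fires=2
i=16 t=18 v=1: → [18,20),[17,19); WM=19
i=17 t=19 v=8: → [19,21),[18,20); WM=19

[1,3)=1 [2,4)=1 [5,7)=2 [6,8)=2 [10,12)=1 [11,13)=3 [12,14)=3 [13,15)=1 [15,17)=3 [16,18)=4 [17,19)=3 [18,20)=5 [19,21)=3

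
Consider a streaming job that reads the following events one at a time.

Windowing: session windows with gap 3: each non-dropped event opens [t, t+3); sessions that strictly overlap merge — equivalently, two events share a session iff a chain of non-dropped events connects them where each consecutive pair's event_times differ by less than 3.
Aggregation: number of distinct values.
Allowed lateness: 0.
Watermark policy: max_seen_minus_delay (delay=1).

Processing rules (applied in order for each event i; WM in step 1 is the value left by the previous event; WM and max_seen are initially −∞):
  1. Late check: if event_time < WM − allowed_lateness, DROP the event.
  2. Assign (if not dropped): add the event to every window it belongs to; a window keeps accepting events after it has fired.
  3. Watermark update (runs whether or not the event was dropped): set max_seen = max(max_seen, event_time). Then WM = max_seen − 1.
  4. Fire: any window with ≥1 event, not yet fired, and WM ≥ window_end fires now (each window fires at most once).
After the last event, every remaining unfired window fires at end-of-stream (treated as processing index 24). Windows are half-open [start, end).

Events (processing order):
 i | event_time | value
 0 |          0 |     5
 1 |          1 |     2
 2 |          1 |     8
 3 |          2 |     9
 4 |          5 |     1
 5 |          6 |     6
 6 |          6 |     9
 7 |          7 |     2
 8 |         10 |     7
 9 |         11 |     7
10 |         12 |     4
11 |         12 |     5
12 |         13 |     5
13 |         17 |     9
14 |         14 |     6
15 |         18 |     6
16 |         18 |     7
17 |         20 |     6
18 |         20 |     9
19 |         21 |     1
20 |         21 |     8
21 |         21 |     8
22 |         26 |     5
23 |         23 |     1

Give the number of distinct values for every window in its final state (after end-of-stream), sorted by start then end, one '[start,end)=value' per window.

i=0 t=0 v=5: → [0,3); WM=-1
i=1 t=1 v=2: → [0,4); WM=0
i=2 t=1 v=8: → [0,4); WM=0
i=3 t=2 v=9: → [0,5); WM=1
i=4 t=5 v=1: → [5,8); WM=4
i=5 t=6 v=6: → [5,9); WM=5
i=6 t=6 v=9: → [5,9); WM=5
i=7 t=7 v=2: → [5,10); WM=6
i=8 t=10 v=7: → [10,13); WM=9
i=9 t=11 v=7: → [10,14); WM=10
i=10 t=12 v=4: → [10,15); WM=11
i=11 t=12 v=5: → [10,15); WM=11
i=12 t=13 v=5: → [10,16); WM=12
i=13 t=17 v=9: → [17,20); WM=16
i=14 t=14 v=6: DROP (t<16-0); WM=16
i=15 t=18 v=6: → [17,21); WM=17
i=16 t=18 v=7: → [17,21); WM=17
i=17 t=20 v=6: → [17,23); WM=19
i=18 t=20 v=9: → [17,23); WM=19
i=19 t=21 v=1: → [17,24); WM=20
i=20 t=21 v=8: → [17,24); WM=20
i=21 t=21 v=8: → [17,24); WM=20
i=22 t=26 v=5: → [26,29); WM=25
i=23 t=23 v=1: DROP (t<25-0); WM=25

[0,5)=4 [5,10)=4 [10,16)=3 [17,24)=5 [26,29)=1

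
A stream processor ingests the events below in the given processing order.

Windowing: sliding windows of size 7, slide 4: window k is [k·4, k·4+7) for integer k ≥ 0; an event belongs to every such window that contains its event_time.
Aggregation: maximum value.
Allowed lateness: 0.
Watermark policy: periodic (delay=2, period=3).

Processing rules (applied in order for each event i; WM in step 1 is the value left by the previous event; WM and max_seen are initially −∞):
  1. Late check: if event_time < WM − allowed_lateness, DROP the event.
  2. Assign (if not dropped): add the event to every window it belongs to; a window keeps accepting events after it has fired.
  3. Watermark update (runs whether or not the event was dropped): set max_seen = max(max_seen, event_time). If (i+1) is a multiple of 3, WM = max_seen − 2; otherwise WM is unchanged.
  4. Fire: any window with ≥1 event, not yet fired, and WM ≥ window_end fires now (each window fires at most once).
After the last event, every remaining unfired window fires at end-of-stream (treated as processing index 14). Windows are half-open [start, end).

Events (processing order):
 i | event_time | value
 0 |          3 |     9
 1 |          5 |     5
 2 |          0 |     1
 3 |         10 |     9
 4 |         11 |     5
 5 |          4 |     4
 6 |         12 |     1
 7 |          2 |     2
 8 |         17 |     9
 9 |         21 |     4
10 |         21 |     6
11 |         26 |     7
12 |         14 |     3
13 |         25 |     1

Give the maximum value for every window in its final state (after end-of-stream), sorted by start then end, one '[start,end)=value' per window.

[0,7)=9 [4,11)=9 [8,15)=9 [12,19)=9 [16,23)=9 [20,27)=7 [24,31)=7

i=0 t=3 v=9: → [0,7); WM=−∞
i=1 t=5 v=5: → [4,11),[0,7); WM=−∞
i=2 t=0 v=1: → [0,7); WM=3
i=3 t=10 v=9: → [8,15),[4,11); WM=3
i=4 t=11 v=5: → [8,15); WM=3
i=5 t=4 v=4: → [4,11),[0,7); WM=9; [0,7) fires=9
i=6 t=12 v=1: → [12,19),[8,15); WM=9
i=7 t=2 v=2: DROP (t<9-0); WM=9
i=8 t=17 v=9: → [16,23),[12,19); WM=15; [4,11) fires=9 [8,15) fires=9
i=9 t=21 v=4: → [20,27),[16,23); WM=15
i=10 t=21 v=6: → [20,27),[16,23); WM=15
i=11 t=26 v=7: → [24,31),[20,27); WM=24; [12,19) fires=9 [16,23) fires=9
i=12 t=14 v=3: DROP (t<24-0); WM=24
i=13 t=25 v=1: → [24,31),[20,27); WM=24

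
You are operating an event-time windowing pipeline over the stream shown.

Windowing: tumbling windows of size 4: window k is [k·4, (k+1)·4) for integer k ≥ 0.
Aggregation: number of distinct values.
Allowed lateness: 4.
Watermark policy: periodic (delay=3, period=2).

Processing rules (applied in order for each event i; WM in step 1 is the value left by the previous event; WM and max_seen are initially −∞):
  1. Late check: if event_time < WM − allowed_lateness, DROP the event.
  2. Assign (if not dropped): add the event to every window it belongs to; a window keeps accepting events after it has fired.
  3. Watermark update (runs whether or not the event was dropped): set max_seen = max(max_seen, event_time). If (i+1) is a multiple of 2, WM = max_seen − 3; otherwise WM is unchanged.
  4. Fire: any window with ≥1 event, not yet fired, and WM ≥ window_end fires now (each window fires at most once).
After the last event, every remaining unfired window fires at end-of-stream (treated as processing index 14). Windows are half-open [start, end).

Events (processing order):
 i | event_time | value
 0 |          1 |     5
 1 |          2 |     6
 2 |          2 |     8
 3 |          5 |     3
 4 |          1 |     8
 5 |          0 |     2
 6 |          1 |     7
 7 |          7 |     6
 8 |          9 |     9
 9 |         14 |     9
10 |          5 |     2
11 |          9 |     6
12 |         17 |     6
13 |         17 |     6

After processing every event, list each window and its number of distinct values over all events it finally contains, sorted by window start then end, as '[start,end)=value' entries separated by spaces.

i=0 t=1 v=5: → [0,4); WM=−∞
i=1 t=2 v=6: → [0,4); WM=-1
i=2 t=2 v=8: → [0,4); WM=-1
i=3 t=5 v=3: → [4,8); WM=2
i=4 t=1 v=8: → [0,4); WM=2
i=5 t=0 v=2: → [0,4); WM=2
i=6 t=1 v=7: → [0,4); WM=2
i=7 t=7 v=6: → [4,8); WM=4; [0,4) fires=5
i=8 t=9 v=9: → [8,12); WM=4
i=9 t=14 v=9: → [12,16); WM=11; [4,8) fires=2
i=10 t=5 v=2: DROP (t<11-4); WM=11
i=11 t=9 v=6: → [8,12); WM=11
i=12 t=17 v=6: → [16,20); WM=11
i=13 t=17 v=6: → [16,20); WM=14; [8,12) fires=2

[0,4)=5 [4,8)=2 [8,12)=2 [12,16)=1 [16,20)=1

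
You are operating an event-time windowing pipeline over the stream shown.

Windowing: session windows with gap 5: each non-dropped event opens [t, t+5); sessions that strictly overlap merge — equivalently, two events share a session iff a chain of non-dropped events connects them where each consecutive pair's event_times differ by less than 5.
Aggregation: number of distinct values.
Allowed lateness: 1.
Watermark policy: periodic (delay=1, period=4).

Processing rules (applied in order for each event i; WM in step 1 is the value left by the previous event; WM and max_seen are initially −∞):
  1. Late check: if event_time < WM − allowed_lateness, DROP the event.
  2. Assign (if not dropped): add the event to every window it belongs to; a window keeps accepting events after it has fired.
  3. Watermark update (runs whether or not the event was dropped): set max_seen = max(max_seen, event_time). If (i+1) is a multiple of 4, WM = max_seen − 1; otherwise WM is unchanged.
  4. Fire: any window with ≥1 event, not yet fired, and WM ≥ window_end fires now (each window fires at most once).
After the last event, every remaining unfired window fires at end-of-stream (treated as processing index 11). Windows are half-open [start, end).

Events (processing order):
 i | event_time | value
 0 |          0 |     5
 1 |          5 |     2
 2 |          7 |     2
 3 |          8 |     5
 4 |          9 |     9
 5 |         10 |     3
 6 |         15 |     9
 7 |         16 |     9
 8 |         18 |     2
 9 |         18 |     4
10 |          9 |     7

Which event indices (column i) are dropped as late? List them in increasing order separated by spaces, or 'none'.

10

i=0 t=0 v=5: → [0,5); WM=−∞
i=1 t=5 v=2: → [5,10); WM=−∞
i=2 t=7 v=2: → [5,12); WM=−∞
i=3 t=8 v=5: → [5,13); WM=7
i=4 t=9 v=9: → [5,14); WM=7
i=5 t=10 v=3: → [5,15); WM=7
i=6 t=15 v=9: → [15,20); WM=7
i=7 t=16 v=9: → [15,21); WM=15
i=8 t=18 v=2: → [15,23); WM=15
i=9 t=18 v=4: → [15,23); WM=15
i=10 t=9 v=7: DROP (t<15-1); WM=15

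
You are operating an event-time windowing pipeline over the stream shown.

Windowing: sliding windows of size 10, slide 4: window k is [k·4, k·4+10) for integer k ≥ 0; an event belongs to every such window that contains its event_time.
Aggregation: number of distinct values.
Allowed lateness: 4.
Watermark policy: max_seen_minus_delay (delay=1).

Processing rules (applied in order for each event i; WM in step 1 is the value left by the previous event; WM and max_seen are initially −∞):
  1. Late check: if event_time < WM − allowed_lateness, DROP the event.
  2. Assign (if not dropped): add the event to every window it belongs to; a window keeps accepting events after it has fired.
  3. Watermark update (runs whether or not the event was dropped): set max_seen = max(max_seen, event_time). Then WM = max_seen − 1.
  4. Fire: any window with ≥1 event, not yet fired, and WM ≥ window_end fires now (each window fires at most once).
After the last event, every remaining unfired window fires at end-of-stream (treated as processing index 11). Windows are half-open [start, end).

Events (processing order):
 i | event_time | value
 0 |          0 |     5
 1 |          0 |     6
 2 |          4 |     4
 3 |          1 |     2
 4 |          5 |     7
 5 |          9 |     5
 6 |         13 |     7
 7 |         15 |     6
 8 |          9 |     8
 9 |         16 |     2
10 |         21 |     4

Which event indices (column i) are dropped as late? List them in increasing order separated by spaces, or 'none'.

8

i=0 t=0 v=5: → [0,10); WM=-1
i=1 t=0 v=6: → [0,10); WM=-1
i=2 t=4 v=4: → [4,14),[0,10); WM=3
i=3 t=1 v=2: → [0,10); WM=3
i=4 t=5 v=7: → [4,14),[0,10); WM=4
i=5 t=9 v=5: → [8,18),[4,14),[0,10); WM=8
i=6 t=13 v=7: → [12,22),[8,18),[4,14); WM=12; [0,10) fires=5
i=7 t=15 v=6: → [12,22),[8,18); WM=14; [4,14) fires=3
i=8 t=9 v=8: DROP (t<14-4); WM=14
i=9 t=16 v=2: → [16,26),[12,22),[8,18); WM=15
i=10 t=21 v=4: → [20,30),[16,26),[12,22); WM=20; [8,18) fires=4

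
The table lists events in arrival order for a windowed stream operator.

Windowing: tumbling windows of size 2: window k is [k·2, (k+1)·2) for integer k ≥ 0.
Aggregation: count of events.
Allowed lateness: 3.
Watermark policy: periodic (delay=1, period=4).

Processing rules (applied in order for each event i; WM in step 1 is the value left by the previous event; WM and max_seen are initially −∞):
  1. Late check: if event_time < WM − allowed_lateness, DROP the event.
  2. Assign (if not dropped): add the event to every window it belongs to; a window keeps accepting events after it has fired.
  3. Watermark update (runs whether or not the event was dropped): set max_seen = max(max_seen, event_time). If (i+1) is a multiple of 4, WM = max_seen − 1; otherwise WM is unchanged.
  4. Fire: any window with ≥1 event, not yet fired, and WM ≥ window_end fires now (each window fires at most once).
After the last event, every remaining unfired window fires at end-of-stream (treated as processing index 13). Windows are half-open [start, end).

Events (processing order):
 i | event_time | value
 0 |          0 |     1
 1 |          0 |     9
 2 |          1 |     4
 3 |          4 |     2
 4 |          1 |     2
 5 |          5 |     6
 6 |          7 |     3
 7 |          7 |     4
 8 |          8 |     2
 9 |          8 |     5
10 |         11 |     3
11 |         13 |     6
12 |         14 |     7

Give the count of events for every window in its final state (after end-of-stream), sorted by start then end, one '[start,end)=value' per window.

i=0 t=0 v=1: → [0,2); WM=−∞
i=1 t=0 v=9: → [0,2); WM=−∞
i=2 t=1 v=4: → [0,2); WM=−∞
i=3 t=4 v=2: → [4,6); WM=3; [0,2) fires=3
i=4 t=1 v=2: → [0,2); WM=3
i=5 t=5 v=6: → [4,6); WM=3
i=6 t=7 v=3: → [6,8); WM=3
i=7 t=7 v=4: → [6,8); WM=6; [4,6) fires=2
i=8 t=8 v=2: → [8,10); WM=6
i=9 t=8 v=5: → [8,10); WM=6
i=10 t=11 v=3: → [10,12); WM=6
i=11 t=13 v=6: → [12,14); WM=12; [6,8) fires=2 [8,10) fires=2 [10,12) fires=1
i=12 t=14 v=7: → [14,16); WM=12

[0,2)=4 [4,6)=2 [6,8)=2 [8,10)=2 [10,12)=1 [12,14)=1 [14,16)=1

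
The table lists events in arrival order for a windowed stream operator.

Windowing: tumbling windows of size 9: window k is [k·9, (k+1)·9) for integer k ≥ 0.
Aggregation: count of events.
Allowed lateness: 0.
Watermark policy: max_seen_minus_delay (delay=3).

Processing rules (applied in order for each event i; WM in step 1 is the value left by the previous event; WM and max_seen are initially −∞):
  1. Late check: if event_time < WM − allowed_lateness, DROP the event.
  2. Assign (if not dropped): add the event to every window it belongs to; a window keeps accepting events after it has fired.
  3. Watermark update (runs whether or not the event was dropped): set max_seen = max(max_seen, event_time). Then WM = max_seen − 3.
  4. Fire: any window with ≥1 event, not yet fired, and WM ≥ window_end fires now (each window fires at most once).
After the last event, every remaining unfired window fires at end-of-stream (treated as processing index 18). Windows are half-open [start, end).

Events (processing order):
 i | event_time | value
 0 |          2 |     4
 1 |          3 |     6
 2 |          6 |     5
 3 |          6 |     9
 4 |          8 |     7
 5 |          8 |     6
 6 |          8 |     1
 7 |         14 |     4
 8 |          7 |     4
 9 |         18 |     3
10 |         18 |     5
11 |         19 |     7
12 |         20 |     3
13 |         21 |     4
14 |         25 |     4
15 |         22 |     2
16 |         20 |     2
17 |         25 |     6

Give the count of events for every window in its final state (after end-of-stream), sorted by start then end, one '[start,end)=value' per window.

[0,9)=7 [9,18)=1 [18,27)=8

i=0 t=2 v=4: → [0,9); WM=-1
i=1 t=3 v=6: → [0,9); WM=0
i=2 t=6 v=5: → [0,9); WM=3
i=3 t=6 v=9: → [0,9); WM=3
i=4 t=8 v=7: → [0,9); WM=5
i=5 t=8 v=6: → [0,9); WM=5
i=6 t=8 v=1: → [0,9); WM=5
i=7 t=14 v=4: → [9,18); WM=11; [0,9) fires=7
i=8 t=7 v=4: DROP (t<11-0); WM=11
i=9 t=18 v=3: → [18,27); WM=15
i=10 t=18 v=5: → [18,27); WM=15
i=11 t=19 v=7: → [18,27); WM=16
i=12 t=20 v=3: → [18,27); WM=17
i=13 t=21 v=4: → [18,27); WM=18; [9,18) fires=1
i=14 t=25 v=4: → [18,27); WM=22
i=15 t=22 v=2: → [18,27); WM=22
i=16 t=20 v=2: DROP (t<22-0); WM=22
i=17 t=25 v=6: → [18,27); WM=22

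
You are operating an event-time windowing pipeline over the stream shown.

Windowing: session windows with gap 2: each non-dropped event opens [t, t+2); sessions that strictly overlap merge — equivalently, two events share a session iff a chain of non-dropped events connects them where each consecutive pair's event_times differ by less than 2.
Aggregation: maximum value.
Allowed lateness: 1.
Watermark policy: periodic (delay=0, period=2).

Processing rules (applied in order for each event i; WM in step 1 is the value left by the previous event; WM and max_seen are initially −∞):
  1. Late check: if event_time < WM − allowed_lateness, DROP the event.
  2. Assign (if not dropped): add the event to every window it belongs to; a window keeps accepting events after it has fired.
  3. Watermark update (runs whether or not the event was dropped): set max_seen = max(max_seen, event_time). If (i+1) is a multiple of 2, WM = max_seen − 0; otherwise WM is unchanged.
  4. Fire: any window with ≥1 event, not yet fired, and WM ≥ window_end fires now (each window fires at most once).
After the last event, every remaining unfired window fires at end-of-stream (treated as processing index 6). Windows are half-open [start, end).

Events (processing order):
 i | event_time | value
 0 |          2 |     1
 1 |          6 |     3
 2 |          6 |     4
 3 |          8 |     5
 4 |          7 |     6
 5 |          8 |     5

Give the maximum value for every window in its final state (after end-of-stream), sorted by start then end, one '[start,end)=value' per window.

[2,4)=1 [6,10)=6

i=0 t=2 v=1: → [2,4); WM=−∞
i=1 t=6 v=3: → [6,8); WM=6
i=2 t=6 v=4: → [6,8); WM=6
i=3 t=8 v=5: → [8,10); WM=8
i=4 t=7 v=6: → [6,10); WM=8
i=5 t=8 v=5: → [6,10); WM=8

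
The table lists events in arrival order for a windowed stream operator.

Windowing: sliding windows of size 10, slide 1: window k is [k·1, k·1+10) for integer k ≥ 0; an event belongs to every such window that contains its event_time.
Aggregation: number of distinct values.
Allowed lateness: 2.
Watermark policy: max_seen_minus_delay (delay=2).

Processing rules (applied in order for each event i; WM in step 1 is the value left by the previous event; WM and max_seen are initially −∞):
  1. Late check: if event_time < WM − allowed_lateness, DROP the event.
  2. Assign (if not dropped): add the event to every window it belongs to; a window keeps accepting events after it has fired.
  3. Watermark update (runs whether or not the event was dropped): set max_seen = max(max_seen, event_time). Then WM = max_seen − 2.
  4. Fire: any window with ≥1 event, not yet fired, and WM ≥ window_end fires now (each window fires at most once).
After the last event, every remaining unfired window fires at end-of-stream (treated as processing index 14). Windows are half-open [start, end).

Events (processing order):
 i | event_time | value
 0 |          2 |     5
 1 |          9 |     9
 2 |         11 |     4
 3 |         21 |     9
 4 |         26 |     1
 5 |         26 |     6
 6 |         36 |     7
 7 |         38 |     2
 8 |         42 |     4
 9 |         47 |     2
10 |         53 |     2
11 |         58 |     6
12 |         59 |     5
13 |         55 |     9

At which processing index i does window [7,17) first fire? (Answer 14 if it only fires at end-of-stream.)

i=0 t=2 v=5: → [2,12),[1,11),[0,10); WM=0
i=1 t=9 v=9: → [9,19),[8,18),[7,17),[6,16),[5,15),[4,14),[3,13),[2,12),[1,11),[0,10); WM=7
i=2 t=11 v=4: → [11,21),[10,20),[9,19),[8,18),[7,17),[6,16),[5,15),[4,14),[3,13),[2,12); WM=9
i=3 t=21 v=9: → [21,31),[20,30),[19,29),[18,28),[17,27),[16,26),[15,25),[14,24),[13,23),[12,22); WM=19; [0,10) fires=2 [1,11) fires=2 [2,12) fires=3 [3,13) fires=2 [4,14) fires=2 [5,15) fires=2 [6,16) fires=2 [7,17) fires=2 [8,18) fires=2 [9,19) fires=2
i=4 t=26 v=1: → [26,36),[25,35),[24,34),[23,33),[22,32),[21,31),[20,30),[19,29),[18,28),[17,27); WM=24; [10,20) fires=1 [11,21) fires=1 [12,22) fires=1 [13,23) fires=1 [14,24) fires=1
i=5 t=26 v=6: → [26,36),[25,35),[24,34),[23,33),[22,32),[21,31),[20,30),[19,29),[18,28),[17,27); WM=24
i=6 t=36 v=7: → [36,46),[35,45),[34,44),[33,43),[32,42),[31,41),[30,40),[29,39),[28,38),[27,37); WM=34; [15,25) fires=1 [16,26) fires=1 [17,27) fires=3 [18,28) fires=3 [19,29) fires=3 [20,30) fires=3 [21,31) fires=3 [22,32) fires=2 [23,33) fires=2 [24,34) fires=2
i=7 t=38 v=2: → [38,48),[37,47),[36,46),[35,45),[34,44),[33,43),[32,42),[31,41),[30,40),[29,39); WM=36; [25,35) fires=2 [26,36) fires=2
i=8 t=42 v=4: → [42,52),[41,51),[40,50),[39,49),[38,48),[37,47),[36,46),[35,45),[34,44),[33,43); WM=40; [27,37) fires=1 [28,38) fires=1 [29,39) fires=2 [30,40) fires=2
i=9 t=47 v=2: → [47,57),[46,56),[45,55),[44,54),[43,53),[42,52),[41,51),[40,50),[39,49),[38,48); WM=45; [31,41) fires=2 [32,42) fires=2 [33,43) fires=3 [34,44) fires=3 [35,45) fires=3
i=10 t=53 v=2: → [53,63),[52,62),[51,61),[50,60),[49,59),[48,58),[47,57),[46,56),[45,55),[44,54); WM=51; [36,46) fires=3 [37,47) fires=2 [38,48) fires=2 [39,49) fires=2 [40,50) fires=2 [41,51) fires=2
i=11 t=58 v=6: → [58,68),[57,67),[56,66),[55,65),[54,64),[53,63),[52,62),[51,61),[50,60),[49,59); WM=56; [42,52) fires=2 [43,53) fires=1 [44,54) fires=1 [45,55) fires=1 [46,56) fires=1
i=12 t=59 v=5: → [59,69),[58,68),[57,67),[56,66),[55,65),[54,64),[53,63),[52,62),[51,61),[50,60); WM=57; [47,57) fires=1
i=13 t=55 v=9: → [55,65),[54,64),[53,63),[52,62),[51,61),[50,60),[49,59),[48,58),[47,57),[46,56); WM=57

3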